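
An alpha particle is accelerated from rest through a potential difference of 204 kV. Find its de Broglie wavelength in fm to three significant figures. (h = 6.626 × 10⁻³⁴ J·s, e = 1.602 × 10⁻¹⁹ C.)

λ = 22.5 fm

KE = 2eV = 2 × 1.602 × 10⁻¹⁹ × 2.040 × 10⁵ = 6.536 × 10⁻¹⁴ J.
p = √(2mKE) = √(2 × 6.645 × 10⁻²⁷ × 6.536 × 10⁻¹⁴) = 2.947 × 10⁻²⁰ kg·m/s.
λ = h/p = 6.626 × 10⁻³⁴ / 2.947 × 10⁻²⁰ = 2.25 × 10⁻¹⁴ m = 22.5 fm.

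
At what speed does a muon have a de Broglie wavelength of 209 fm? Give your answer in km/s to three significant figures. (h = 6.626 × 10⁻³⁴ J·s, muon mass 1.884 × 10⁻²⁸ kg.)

p = h/λ = 6.626 × 10⁻³⁴ / 2.090 × 10⁻¹³ = 3.170 × 10⁻²¹ kg·m/s.
v = p/m = 3.170 × 10⁻²¹ / 1.884 × 10⁻²⁸ = 1.68 × 10⁷ m/s = 1.68 × 10⁴ km/s.

v = 1.68 × 10⁴ km/s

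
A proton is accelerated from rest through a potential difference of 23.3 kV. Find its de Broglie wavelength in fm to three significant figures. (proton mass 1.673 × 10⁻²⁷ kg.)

λ = 187 fm

KE = eV = 1.602 × 10⁻¹⁹ × 2.330 × 10⁴ = 3.733 × 10⁻¹⁵ J.
p = √(2mKE) = √(2 × 1.673 × 10⁻²⁷ × 3.733 × 10⁻¹⁵) = 3.534 × 10⁻²¹ kg·m/s.
λ = h/p = 6.626 × 10⁻³⁴ / 3.534 × 10⁻²¹ = 1.87 × 10⁻¹³ m = 187 fm.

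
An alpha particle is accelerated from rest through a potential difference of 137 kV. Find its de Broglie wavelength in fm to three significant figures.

λ = 27.4 fm

KE = 2eV = 2 × 1.602 × 10⁻¹⁹ × 1.370 × 10⁵ = 4.389 × 10⁻¹⁴ J.
p = √(2mKE) = √(2 × 6.645 × 10⁻²⁷ × 4.389 × 10⁻¹⁴) = 2.415 × 10⁻²⁰ kg·m/s.
λ = h/p = 6.626 × 10⁻³⁴ / 2.415 × 10⁻²⁰ = 2.74 × 10⁻¹⁴ m = 27.4 fm.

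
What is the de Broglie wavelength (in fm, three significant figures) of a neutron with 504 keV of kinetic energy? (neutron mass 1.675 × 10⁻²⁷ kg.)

KE = 504 keV = 8.074 × 10⁻¹⁴ J.
p = √(2mKE) = √(2 × 1.675 × 10⁻²⁷ × 8.074 × 10⁻¹⁴) = 1.645 × 10⁻²⁰ kg·m/s.
λ = h/p = 6.626 × 10⁻³⁴ / 1.645 × 10⁻²⁰ = 4.03 × 10⁻¹⁴ m = 40.3 fm.

λ = 40.3 fm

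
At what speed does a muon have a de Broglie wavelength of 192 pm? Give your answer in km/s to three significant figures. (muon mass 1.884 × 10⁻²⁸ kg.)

v = 18.3 km/s

p = h/λ = 6.626 × 10⁻³⁴ / 1.920 × 10⁻¹⁰ = 3.451 × 10⁻²⁴ kg·m/s.
v = p/m = 3.451 × 10⁻²⁴ / 1.884 × 10⁻²⁸ = 1.83 × 10⁴ m/s = 18.3 km/s.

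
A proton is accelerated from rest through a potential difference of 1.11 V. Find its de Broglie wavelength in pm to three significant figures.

KE = eV = 1.602 × 10⁻¹⁹ × 1.110 = 1.778 × 10⁻¹⁹ J.
p = √(2mKE) = √(2 × 1.673 × 10⁻²⁷ × 1.778 × 10⁻¹⁹) = 2.439 × 10⁻²³ kg·m/s.
λ = h/p = 6.626 × 10⁻³⁴ / 2.439 × 10⁻²³ = 2.72 × 10⁻¹¹ m = 27.2 pm.

λ = 27.2 pm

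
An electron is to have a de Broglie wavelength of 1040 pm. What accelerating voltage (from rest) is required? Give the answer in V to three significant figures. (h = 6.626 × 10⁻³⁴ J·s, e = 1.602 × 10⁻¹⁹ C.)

p = h/λ = 6.626 × 10⁻³⁴ / 1.040 × 10⁻⁹ = 6.371 × 10⁻²⁵ kg·m/s.
KE = p²/(2m) = 2.228 × 10⁻¹⁹ J.
V = KE/e = 2.228 × 10⁻¹⁹ / (1.602 × 10⁻¹⁹) = 1.39 V.

V = 1.39 V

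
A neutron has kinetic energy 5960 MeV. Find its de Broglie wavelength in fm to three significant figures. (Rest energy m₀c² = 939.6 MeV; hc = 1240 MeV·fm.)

Total energy E = KE + m₀c² = 5960 + 939.6 = 6899.6 MeV.
(pc)² = E² − (m₀c²)² = (6899.6)² − (939.6)² = 4.672 × 10⁷ MeV², so pc = 6835 MeV.
λ = hc/(pc) = 1240 MeV·fm / 6835 MeV = 0.181 fm.

λ = 0.181 fm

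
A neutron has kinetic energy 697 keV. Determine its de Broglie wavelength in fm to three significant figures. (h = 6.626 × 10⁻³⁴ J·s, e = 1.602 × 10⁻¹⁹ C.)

KE = 697 keV = 1.117 × 10⁻¹³ J.
p = √(2mKE) = √(2 × 1.675 × 10⁻²⁷ × 1.117 × 10⁻¹³) = 1.934 × 10⁻²⁰ kg·m/s.
λ = h/p = 6.626 × 10⁻³⁴ / 1.934 × 10⁻²⁰ = 3.43 × 10⁻¹⁴ m = 34.3 fm.

λ = 34.3 fm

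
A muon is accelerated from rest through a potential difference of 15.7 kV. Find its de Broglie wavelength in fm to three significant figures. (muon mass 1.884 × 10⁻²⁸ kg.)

λ = 681 fm

KE = eV = 1.602 × 10⁻¹⁹ × 1.570 × 10⁴ = 2.515 × 10⁻¹⁵ J.
p = √(2mKE) = √(2 × 1.884 × 10⁻²⁸ × 2.515 × 10⁻¹⁵) = 9.735 × 10⁻²² kg·m/s.
λ = h/p = 6.626 × 10⁻³⁴ / 9.735 × 10⁻²² = 6.81 × 10⁻¹³ m = 681 fm.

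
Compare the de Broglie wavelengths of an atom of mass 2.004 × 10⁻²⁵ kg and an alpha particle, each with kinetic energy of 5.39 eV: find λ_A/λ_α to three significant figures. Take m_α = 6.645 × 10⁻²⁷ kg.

At fixed KE, p = √(2mKE) so λ = h/p ∝ 1/√m.
λ_A/λ_α = √(m_α/m_A) = √(6.645 × 10⁻²⁷/2.004 × 10⁻²⁵) = √(0.03316) = 0.182.

λ_A/λ_α = 0.182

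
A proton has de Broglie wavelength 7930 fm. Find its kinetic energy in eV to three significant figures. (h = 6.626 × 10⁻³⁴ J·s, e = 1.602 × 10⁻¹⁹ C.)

p = h/λ = 6.626 × 10⁻³⁴ / 7.930 × 10⁻¹² = 8.356 × 10⁻²³ kg·m/s.
KE = p²/(2m) = (8.356 × 10⁻²³)² / (2 × 1.673 × 10⁻²⁷) = 2.087 × 10⁻¹⁸ J = 13.0 eV.

KE = 13.0 eV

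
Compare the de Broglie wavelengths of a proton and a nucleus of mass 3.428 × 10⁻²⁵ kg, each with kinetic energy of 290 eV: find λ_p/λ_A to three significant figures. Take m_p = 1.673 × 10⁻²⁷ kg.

λ_p/λ_A = 14.3

At fixed KE, p = √(2mKE) so λ = h/p ∝ 1/√m.
λ_p/λ_A = √(m_A/m_p) = √(3.428 × 10⁻²⁵/1.673 × 10⁻²⁷) = √(204.9) = 14.3.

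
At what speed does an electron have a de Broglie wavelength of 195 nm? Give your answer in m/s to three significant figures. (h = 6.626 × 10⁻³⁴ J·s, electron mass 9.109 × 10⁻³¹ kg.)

v = 3730 m/s

p = h/λ = 6.626 × 10⁻³⁴ / 1.950 × 10⁻⁷ = 3.398 × 10⁻²⁷ kg·m/s.
v = p/m = 3.398 × 10⁻²⁷ / 9.109 × 10⁻³¹ = 3.73 × 10³ m/s = 3730 m/s.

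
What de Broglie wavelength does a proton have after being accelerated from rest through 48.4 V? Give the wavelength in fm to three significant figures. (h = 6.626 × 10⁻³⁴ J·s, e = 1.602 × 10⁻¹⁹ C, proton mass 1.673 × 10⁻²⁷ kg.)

KE = eV = 1.602 × 10⁻¹⁹ × 48.40 = 7.754 × 10⁻¹⁸ J.
p = √(2mKE) = √(2 × 1.673 × 10⁻²⁷ × 7.754 × 10⁻¹⁸) = 1.611 × 10⁻²² kg·m/s.
λ = h/p = 6.626 × 10⁻³⁴ / 1.611 × 10⁻²² = 4.11 × 10⁻¹² m = 4110 fm.

λ = 4110 fm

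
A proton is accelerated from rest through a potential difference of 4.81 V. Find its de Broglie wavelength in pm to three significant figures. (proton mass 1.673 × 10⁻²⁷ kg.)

KE = eV = 1.602 × 10⁻¹⁹ × 4.810 = 7.706 × 10⁻¹⁹ J.
p = √(2mKE) = √(2 × 1.673 × 10⁻²⁷ × 7.706 × 10⁻¹⁹) = 5.078 × 10⁻²³ kg·m/s.
λ = h/p = 6.626 × 10⁻³⁴ / 5.078 × 10⁻²³ = 1.30 × 10⁻¹¹ m = 13.0 pm.

λ = 13.0 pm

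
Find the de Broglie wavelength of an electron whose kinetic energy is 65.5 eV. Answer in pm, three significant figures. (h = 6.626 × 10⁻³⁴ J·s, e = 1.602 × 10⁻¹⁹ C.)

λ = 152 pm

KE = 65.5 eV = 1.049 × 10⁻¹⁷ J.
p = √(2mKE) = √(2 × 9.109 × 10⁻³¹ × 1.049 × 10⁻¹⁷) = 4.372 × 10⁻²⁴ kg·m/s.
λ = h/p = 6.626 × 10⁻³⁴ / 4.372 × 10⁻²⁴ = 1.52 × 10⁻¹⁰ m = 152 pm.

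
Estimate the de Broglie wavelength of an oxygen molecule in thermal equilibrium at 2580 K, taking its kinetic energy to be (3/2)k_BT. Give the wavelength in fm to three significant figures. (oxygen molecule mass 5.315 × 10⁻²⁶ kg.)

λ = 8790 fm

KE = (3/2)k_BT = 1.5 × 1.381 × 10⁻²³ × 2580 = 5.344 × 10⁻²⁰ J.
p = √(2mKE) = √(2 × 5.315 × 10⁻²⁶ × 5.344 × 10⁻²⁰) = 7.537 × 10⁻²³ kg·m/s.
λ = h/p = 8.79 × 10⁻¹² m = 8790 fm.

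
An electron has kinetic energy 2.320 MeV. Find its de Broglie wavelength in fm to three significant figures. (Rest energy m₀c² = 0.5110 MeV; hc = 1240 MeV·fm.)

Total energy E = KE + m₀c² = 2.320 + 0.5110 = 2.8310 MeV.
(pc)² = E² − (m₀c²)² = (2.8310)² − (0.5110)² = 7.753 MeV², so pc = 2.784 MeV.
λ = hc/(pc) = 1240 MeV·fm / 2.784 MeV = 445 fm.

λ = 445 fm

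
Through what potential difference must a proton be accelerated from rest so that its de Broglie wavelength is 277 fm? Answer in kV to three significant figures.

p = h/λ = 6.626 × 10⁻³⁴ / 2.770 × 10⁻¹³ = 2.392 × 10⁻²¹ kg·m/s.
KE = p²/(2m) = 1.710 × 10⁻¹⁵ J.
V = KE/e = 1.710 × 10⁻¹⁵ / (1.602 × 10⁻¹⁹) = 10.7 kV.

V = 10.7 kV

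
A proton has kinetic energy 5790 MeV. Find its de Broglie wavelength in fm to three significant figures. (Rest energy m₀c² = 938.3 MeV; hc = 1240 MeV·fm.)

λ = 0.186 fm

Total energy E = KE + m₀c² = 5790 + 938.3 = 6728.3 MeV.
(pc)² = E² − (m₀c²)² = (6728.3)² − (938.3)² = 4.439 × 10⁷ MeV², so pc = 6663 MeV.
λ = hc/(pc) = 1240 MeV·fm / 6663 MeV = 0.186 fm.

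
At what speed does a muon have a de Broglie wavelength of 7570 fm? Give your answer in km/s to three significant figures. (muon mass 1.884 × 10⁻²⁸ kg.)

p = h/λ = 6.626 × 10⁻³⁴ / 7.570 × 10⁻¹² = 8.753 × 10⁻²³ kg·m/s.
v = p/m = 8.753 × 10⁻²³ / 1.884 × 10⁻²⁸ = 4.65 × 10⁵ m/s = 465 km/s.

v = 465 km/s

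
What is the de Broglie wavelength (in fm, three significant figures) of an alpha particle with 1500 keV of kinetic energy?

KE = 1500 keV = 2.403 × 10⁻¹³ J.
p = √(2mKE) = √(2 × 6.645 × 10⁻²⁷ × 2.403 × 10⁻¹³) = 5.651 × 10⁻²⁰ kg·m/s.
λ = h/p = 6.626 × 10⁻³⁴ / 5.651 × 10⁻²⁰ = 1.17 × 10⁻¹⁴ m = 11.7 fm.

λ = 11.7 fm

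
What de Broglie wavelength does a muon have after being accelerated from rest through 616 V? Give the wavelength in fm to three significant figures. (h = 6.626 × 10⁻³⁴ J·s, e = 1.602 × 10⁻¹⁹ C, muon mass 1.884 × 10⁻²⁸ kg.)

λ = 3440 fm

KE = eV = 1.602 × 10⁻¹⁹ × 616.0 = 9.868 × 10⁻¹⁷ J.
p = √(2mKE) = √(2 × 1.884 × 10⁻²⁸ × 9.868 × 10⁻¹⁷) = 1.928 × 10⁻²² kg·m/s.
λ = h/p = 6.626 × 10⁻³⁴ / 1.928 × 10⁻²² = 3.44 × 10⁻¹² m = 3440 fm.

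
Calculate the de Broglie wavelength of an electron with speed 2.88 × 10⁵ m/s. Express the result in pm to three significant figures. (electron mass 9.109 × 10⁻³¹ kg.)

p = mv = 9.109 × 10⁻³¹ × 2.88 × 10⁵ = 2.623 × 10⁻²⁵ kg·m/s.
λ = h/p = 6.626 × 10⁻³⁴ / 2.623 × 10⁻²⁵ = 2.53 × 10⁻⁹ m = 2530 pm.

λ = 2530 pm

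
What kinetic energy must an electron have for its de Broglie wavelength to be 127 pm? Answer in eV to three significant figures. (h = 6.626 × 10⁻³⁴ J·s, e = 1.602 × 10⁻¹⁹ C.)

KE = 93.3 eV

p = h/λ = 6.626 × 10⁻³⁴ / 1.270 × 10⁻¹⁰ = 5.217 × 10⁻²⁴ kg·m/s.
KE = p²/(2m) = (5.217 × 10⁻²⁴)² / (2 × 9.109 × 10⁻³¹) = 1.494 × 10⁻¹⁷ J = 93.3 eV.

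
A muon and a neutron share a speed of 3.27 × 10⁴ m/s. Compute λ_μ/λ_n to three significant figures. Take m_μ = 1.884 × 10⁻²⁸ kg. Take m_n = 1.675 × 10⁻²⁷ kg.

λ_μ/λ_n = 8.89

At fixed v, p = mv so λ = h/(mv) ∝ 1/m.
λ_μ/λ_n = m_n/m_μ = 1.675 × 10⁻²⁷/1.884 × 10⁻²⁸ = 8.89.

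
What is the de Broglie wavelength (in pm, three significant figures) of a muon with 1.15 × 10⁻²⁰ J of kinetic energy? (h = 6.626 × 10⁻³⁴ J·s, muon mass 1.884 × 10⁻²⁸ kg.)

λ = 318 pm

p = √(2mKE) = √(2 × 1.884 × 10⁻²⁸ × 1.150 × 10⁻²⁰) = 2.082 × 10⁻²⁴ kg·m/s.
λ = h/p = 6.626 × 10⁻³⁴ / 2.082 × 10⁻²⁴ = 3.18 × 10⁻¹⁰ m = 318 pm.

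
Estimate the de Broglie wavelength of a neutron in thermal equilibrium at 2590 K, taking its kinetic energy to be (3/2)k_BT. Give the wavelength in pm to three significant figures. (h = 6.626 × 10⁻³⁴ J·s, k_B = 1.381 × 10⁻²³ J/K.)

KE = (3/2)k_BT = 1.5 × 1.381 × 10⁻²³ × 2590 = 5.365 × 10⁻²⁰ J.
p = √(2mKE) = √(2 × 1.675 × 10⁻²⁷ × 5.365 × 10⁻²⁰) = 1.341 × 10⁻²³ kg·m/s.
λ = h/p = 4.94 × 10⁻¹¹ m = 49.4 pm.

λ = 49.4 pm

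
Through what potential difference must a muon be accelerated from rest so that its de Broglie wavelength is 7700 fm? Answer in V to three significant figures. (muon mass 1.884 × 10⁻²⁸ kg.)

V = 123 V

p = h/λ = 6.626 × 10⁻³⁴ / 7.700 × 10⁻¹² = 8.605 × 10⁻²³ kg·m/s.
KE = p²/(2m) = 1.965 × 10⁻¹⁷ J.
V = KE/e = 1.965 × 10⁻¹⁷ / (1.602 × 10⁻¹⁹) = 123 V.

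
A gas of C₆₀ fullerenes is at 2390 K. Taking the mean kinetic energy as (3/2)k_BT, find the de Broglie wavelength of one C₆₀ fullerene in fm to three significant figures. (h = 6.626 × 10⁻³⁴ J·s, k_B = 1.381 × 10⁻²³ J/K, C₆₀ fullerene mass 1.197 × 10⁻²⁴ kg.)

λ = 1920 fm

KE = (3/2)k_BT = 1.5 × 1.381 × 10⁻²³ × 2390 = 4.951 × 10⁻²⁰ J.
p = √(2mKE) = √(2 × 1.197 × 10⁻²⁴ × 4.951 × 10⁻²⁰) = 3.443 × 10⁻²² kg·m/s.
λ = h/p = 1.92 × 10⁻¹² m = 1920 fm.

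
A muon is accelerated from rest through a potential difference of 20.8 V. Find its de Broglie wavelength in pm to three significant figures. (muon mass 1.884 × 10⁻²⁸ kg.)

λ = 18.7 pm

KE = eV = 1.602 × 10⁻¹⁹ × 20.80 = 3.332 × 10⁻¹⁸ J.
p = √(2mKE) = √(2 × 1.884 × 10⁻²⁸ × 3.332 × 10⁻¹⁸) = 3.543 × 10⁻²³ kg·m/s.
λ = h/p = 6.626 × 10⁻³⁴ / 3.543 × 10⁻²³ = 1.87 × 10⁻¹¹ m = 18.7 pm.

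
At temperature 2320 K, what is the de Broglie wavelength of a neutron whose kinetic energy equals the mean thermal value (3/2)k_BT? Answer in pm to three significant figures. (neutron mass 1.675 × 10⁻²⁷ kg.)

λ = 52.2 pm

KE = (3/2)k_BT = 1.5 × 1.381 × 10⁻²³ × 2320 = 4.806 × 10⁻²⁰ J.
p = √(2mKE) = √(2 × 1.675 × 10⁻²⁷ × 4.806 × 10⁻²⁰) = 1.269 × 10⁻²³ kg·m/s.
λ = h/p = 5.22 × 10⁻¹¹ m = 52.2 pm.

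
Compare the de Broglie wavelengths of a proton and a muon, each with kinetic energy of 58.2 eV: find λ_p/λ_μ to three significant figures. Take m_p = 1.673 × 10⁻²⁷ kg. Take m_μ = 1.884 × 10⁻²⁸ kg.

λ_p/λ_μ = 0.336

At fixed KE, p = √(2mKE) so λ = h/p ∝ 1/√m.
λ_p/λ_μ = √(m_μ/m_p) = √(1.884 × 10⁻²⁸/1.673 × 10⁻²⁷) = √(0.1126) = 0.336.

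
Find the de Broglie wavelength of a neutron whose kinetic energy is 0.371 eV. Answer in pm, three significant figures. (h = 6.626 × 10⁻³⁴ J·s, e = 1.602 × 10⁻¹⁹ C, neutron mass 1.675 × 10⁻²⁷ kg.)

λ = 47.0 pm

KE = 0.371 eV = 5.943 × 10⁻²⁰ J.
p = √(2mKE) = √(2 × 1.675 × 10⁻²⁷ × 5.943 × 10⁻²⁰) = 1.411 × 10⁻²³ kg·m/s.
λ = h/p = 6.626 × 10⁻³⁴ / 1.411 × 10⁻²³ = 4.70 × 10⁻¹¹ m = 47.0 pm.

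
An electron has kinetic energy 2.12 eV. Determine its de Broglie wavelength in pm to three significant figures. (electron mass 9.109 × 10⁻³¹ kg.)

λ = 842 pm

KE = 2.12 eV = 3.396 × 10⁻¹⁹ J.
p = √(2mKE) = √(2 × 9.109 × 10⁻³¹ × 3.396 × 10⁻¹⁹) = 7.866 × 10⁻²⁵ kg·m/s.
λ = h/p = 6.626 × 10⁻³⁴ / 7.866 × 10⁻²⁵ = 8.42 × 10⁻¹⁰ m = 842 pm.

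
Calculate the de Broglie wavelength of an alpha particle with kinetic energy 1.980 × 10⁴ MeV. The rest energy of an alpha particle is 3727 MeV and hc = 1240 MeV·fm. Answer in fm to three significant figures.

λ = 0.0534 fm

Total energy E = KE + m₀c² = 1.980 × 10⁴ + 3727 = 23527 MeV.
(pc)² = E² − (m₀c²)² = (23527)² − (3727)² = 5.396 × 10⁸ MeV², so pc = 2.323 × 10⁴ MeV.
λ = hc/(pc) = 1240 MeV·fm / 2.323 × 10⁴ MeV = 0.0534 fm.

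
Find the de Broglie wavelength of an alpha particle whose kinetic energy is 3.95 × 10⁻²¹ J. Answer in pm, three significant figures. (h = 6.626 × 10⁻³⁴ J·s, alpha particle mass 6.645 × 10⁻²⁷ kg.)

λ = 91.5 pm

p = √(2mKE) = √(2 × 6.645 × 10⁻²⁷ × 3.950 × 10⁻²¹) = 7.245 × 10⁻²⁴ kg·m/s.
λ = h/p = 6.626 × 10⁻³⁴ / 7.245 × 10⁻²⁴ = 9.15 × 10⁻¹¹ m = 91.5 pm.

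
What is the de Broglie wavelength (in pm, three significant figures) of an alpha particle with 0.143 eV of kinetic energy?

KE = 0.143 eV = 2.291 × 10⁻²⁰ J.
p = √(2mKE) = √(2 × 6.645 × 10⁻²⁷ × 2.291 × 10⁻²⁰) = 1.745 × 10⁻²³ kg·m/s.
λ = h/p = 6.626 × 10⁻³⁴ / 1.745 × 10⁻²³ = 3.80 × 10⁻¹¹ m = 38.0 pm.

λ = 38.0 pm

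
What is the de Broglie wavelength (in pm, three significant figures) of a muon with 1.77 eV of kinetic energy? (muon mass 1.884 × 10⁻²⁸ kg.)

λ = 64.1 pm

KE = 1.77 eV = 2.836 × 10⁻¹⁹ J.
p = √(2mKE) = √(2 × 1.884 × 10⁻²⁸ × 2.836 × 10⁻¹⁹) = 1.034 × 10⁻²³ kg·m/s.
λ = h/p = 6.626 × 10⁻³⁴ / 1.034 × 10⁻²³ = 6.41 × 10⁻¹¹ m = 64.1 pm.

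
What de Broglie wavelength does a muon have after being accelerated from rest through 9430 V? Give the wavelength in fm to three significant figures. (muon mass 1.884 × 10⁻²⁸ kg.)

λ = 878 fm

KE = eV = 1.602 × 10⁻¹⁹ × 9430 = 1.511 × 10⁻¹⁵ J.
p = √(2mKE) = √(2 × 1.884 × 10⁻²⁸ × 1.511 × 10⁻¹⁵) = 7.545 × 10⁻²² kg·m/s.
λ = h/p = 6.626 × 10⁻³⁴ / 7.545 × 10⁻²² = 8.78 × 10⁻¹³ m = 878 fm.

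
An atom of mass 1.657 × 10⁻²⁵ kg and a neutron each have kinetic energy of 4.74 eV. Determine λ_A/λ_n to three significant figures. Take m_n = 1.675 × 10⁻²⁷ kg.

At fixed KE, p = √(2mKE) so λ = h/p ∝ 1/√m.
λ_A/λ_n = √(m_n/m_A) = √(1.675 × 10⁻²⁷/1.657 × 10⁻²⁵) = √(0.01011) = 0.101.

λ_A/λ_n = 0.101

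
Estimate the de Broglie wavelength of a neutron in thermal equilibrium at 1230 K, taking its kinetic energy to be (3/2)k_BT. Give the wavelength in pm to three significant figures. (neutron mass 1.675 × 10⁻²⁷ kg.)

λ = 71.7 pm

KE = (3/2)k_BT = 1.5 × 1.381 × 10⁻²³ × 1230 = 2.548 × 10⁻²⁰ J.
p = √(2mKE) = √(2 × 1.675 × 10⁻²⁷ × 2.548 × 10⁻²⁰) = 9.239 × 10⁻²⁴ kg·m/s.
λ = h/p = 7.17 × 10⁻¹¹ m = 71.7 pm.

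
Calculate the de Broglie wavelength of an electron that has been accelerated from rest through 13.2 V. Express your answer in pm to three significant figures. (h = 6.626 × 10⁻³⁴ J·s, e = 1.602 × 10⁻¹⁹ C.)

λ = 338 pm

KE = eV = 1.602 × 10⁻¹⁹ × 13.20 = 2.115 × 10⁻¹⁸ J.
p = √(2mKE) = √(2 × 9.109 × 10⁻³¹ × 2.115 × 10⁻¹⁸) = 1.963 × 10⁻²⁴ kg·m/s.
λ = h/p = 6.626 × 10⁻³⁴ / 1.963 × 10⁻²⁴ = 3.38 × 10⁻¹⁰ m = 338 pm.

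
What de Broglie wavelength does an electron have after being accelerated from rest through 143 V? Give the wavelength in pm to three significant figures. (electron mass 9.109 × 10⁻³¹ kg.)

KE = eV = 1.602 × 10⁻¹⁹ × 143.0 = 2.291 × 10⁻¹⁷ J.
p = √(2mKE) = √(2 × 9.109 × 10⁻³¹ × 2.291 × 10⁻¹⁷) = 6.460 × 10⁻²⁴ kg·m/s.
λ = h/p = 6.626 × 10⁻³⁴ / 6.460 × 10⁻²⁴ = 1.03 × 10⁻¹⁰ m = 103 pm.

λ = 103 pm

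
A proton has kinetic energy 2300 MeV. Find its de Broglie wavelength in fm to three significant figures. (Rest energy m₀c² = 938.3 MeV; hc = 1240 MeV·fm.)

λ = 0.400 fm

Total energy E = KE + m₀c² = 2300 + 938.3 = 3238.3 MeV.
(pc)² = E² − (m₀c²)² = (3238.3)² − (938.3)² = 9.606 × 10⁶ MeV², so pc = 3099 MeV.
λ = hc/(pc) = 1240 MeV·fm / 3099 MeV = 0.400 fm.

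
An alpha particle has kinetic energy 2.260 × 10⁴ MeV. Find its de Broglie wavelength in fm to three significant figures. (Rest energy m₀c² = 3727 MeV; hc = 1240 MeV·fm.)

λ = 0.0476 fm

Total energy E = KE + m₀c² = 2.260 × 10⁴ + 3727 = 26327 MeV.
(pc)² = E² − (m₀c²)² = (26327)² − (3727)² = 6.792 × 10⁸ MeV², so pc = 2.606 × 10⁴ MeV.
λ = hc/(pc) = 1240 MeV·fm / 2.606 × 10⁴ MeV = 0.0476 fm.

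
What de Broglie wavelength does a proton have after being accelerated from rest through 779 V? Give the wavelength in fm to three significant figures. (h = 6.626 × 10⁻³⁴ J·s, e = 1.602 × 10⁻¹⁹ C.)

λ = 1030 fm

KE = eV = 1.602 × 10⁻¹⁹ × 779.0 = 1.248 × 10⁻¹⁶ J.
p = √(2mKE) = √(2 × 1.673 × 10⁻²⁷ × 1.248 × 10⁻¹⁶) = 6.462 × 10⁻²² kg·m/s.
λ = h/p = 6.626 × 10⁻³⁴ / 6.462 × 10⁻²² = 1.03 × 10⁻¹² m = 1030 fm.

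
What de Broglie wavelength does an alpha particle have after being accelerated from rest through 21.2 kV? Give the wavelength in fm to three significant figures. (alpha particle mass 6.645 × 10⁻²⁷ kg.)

KE = 2eV = 2 × 1.602 × 10⁻¹⁹ × 2.120 × 10⁴ = 6.792 × 10⁻¹⁵ J.
p = √(2mKE) = √(2 × 6.645 × 10⁻²⁷ × 6.792 × 10⁻¹⁵) = 9.501 × 10⁻²¹ kg·m/s.
λ = h/p = 6.626 × 10⁻³⁴ / 9.501 × 10⁻²¹ = 6.97 × 10⁻¹⁴ m = 69.7 fm.

λ = 69.7 fm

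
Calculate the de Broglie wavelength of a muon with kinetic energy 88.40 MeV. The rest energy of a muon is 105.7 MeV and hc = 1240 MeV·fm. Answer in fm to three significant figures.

Total energy E = KE + m₀c² = 88.40 + 105.7 = 194.10 MeV.
(pc)² = E² − (m₀c²)² = (194.10)² − (105.7)² = 2.650 × 10⁴ MeV², so pc = 162.8 MeV.
λ = hc/(pc) = 1240 MeV·fm / 162.8 MeV = 7.62 fm.

λ = 7.62 fm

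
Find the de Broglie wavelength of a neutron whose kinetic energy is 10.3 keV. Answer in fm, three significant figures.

KE = 10.3 keV = 1.650 × 10⁻¹⁵ J.
p = √(2mKE) = √(2 × 1.675 × 10⁻²⁷ × 1.650 × 10⁻¹⁵) = 2.351 × 10⁻²¹ kg·m/s.
λ = h/p = 6.626 × 10⁻³⁴ / 2.351 × 10⁻²¹ = 2.82 × 10⁻¹³ m = 282 fm.

λ = 282 fm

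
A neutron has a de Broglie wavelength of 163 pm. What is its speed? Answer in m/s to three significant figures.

p = h/λ = 6.626 × 10⁻³⁴ / 1.630 × 10⁻¹⁰ = 4.065 × 10⁻²⁴ kg·m/s.
v = p/m = 4.065 × 10⁻²⁴ / 1.675 × 10⁻²⁷ = 2.43 × 10³ m/s = 2430 m/s.

v = 2430 m/s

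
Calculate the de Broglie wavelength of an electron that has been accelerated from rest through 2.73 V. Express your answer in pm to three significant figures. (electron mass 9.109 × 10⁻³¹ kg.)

λ = 742 pm

KE = eV = 1.602 × 10⁻¹⁹ × 2.730 = 4.373 × 10⁻¹⁹ J.
p = √(2mKE) = √(2 × 9.109 × 10⁻³¹ × 4.373 × 10⁻¹⁹) = 8.926 × 10⁻²⁵ kg·m/s.
λ = h/p = 6.626 × 10⁻³⁴ / 8.926 × 10⁻²⁵ = 7.42 × 10⁻¹⁰ m = 742 pm.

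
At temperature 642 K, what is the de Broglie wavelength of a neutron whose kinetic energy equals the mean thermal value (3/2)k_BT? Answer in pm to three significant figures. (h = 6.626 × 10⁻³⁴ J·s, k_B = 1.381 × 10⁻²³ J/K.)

KE = (3/2)k_BT = 1.5 × 1.381 × 10⁻²³ × 642 = 1.330 × 10⁻²⁰ J.
p = √(2mKE) = √(2 × 1.675 × 10⁻²⁷ × 1.330 × 10⁻²⁰) = 6.675 × 10⁻²⁴ kg·m/s.
λ = h/p = 9.93 × 10⁻¹¹ m = 99.3 pm.

λ = 99.3 pm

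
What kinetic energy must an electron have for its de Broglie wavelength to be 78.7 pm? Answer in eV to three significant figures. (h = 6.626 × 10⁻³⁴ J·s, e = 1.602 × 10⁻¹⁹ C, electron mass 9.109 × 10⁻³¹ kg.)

KE = 243 eV

p = h/λ = 6.626 × 10⁻³⁴ / 7.870 × 10⁻¹¹ = 8.419 × 10⁻²⁴ kg·m/s.
KE = p²/(2m) = (8.419 × 10⁻²⁴)² / (2 × 9.109 × 10⁻³¹) = 3.891 × 10⁻¹⁷ J = 243 eV.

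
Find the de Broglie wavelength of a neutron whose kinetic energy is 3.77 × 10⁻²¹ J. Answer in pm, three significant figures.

λ = 186 pm

p = √(2mKE) = √(2 × 1.675 × 10⁻²⁷ × 3.770 × 10⁻²¹) = 3.554 × 10⁻²⁴ kg·m/s.
λ = h/p = 6.626 × 10⁻³⁴ / 3.554 × 10⁻²⁴ = 1.86 × 10⁻¹⁰ m = 186 pm.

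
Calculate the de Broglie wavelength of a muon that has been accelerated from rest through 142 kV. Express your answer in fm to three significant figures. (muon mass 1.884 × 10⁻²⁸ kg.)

λ = 226 fm

KE = eV = 1.602 × 10⁻¹⁹ × 1.420 × 10⁵ = 2.275 × 10⁻¹⁴ J.
p = √(2mKE) = √(2 × 1.884 × 10⁻²⁸ × 2.275 × 10⁻¹⁴) = 2.928 × 10⁻²¹ kg·m/s.
λ = h/p = 6.626 × 10⁻³⁴ / 2.928 × 10⁻²¹ = 2.26 × 10⁻¹³ m = 226 fm.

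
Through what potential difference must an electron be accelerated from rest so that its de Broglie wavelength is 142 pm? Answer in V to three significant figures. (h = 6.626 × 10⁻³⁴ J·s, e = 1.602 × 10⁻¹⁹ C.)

V = 74.6 V

p = h/λ = 6.626 × 10⁻³⁴ / 1.420 × 10⁻¹⁰ = 4.666 × 10⁻²⁴ kg·m/s.
KE = p²/(2m) = 1.195 × 10⁻¹⁷ J.
V = KE/e = 1.195 × 10⁻¹⁷ / (1.602 × 10⁻¹⁹) = 74.6 V.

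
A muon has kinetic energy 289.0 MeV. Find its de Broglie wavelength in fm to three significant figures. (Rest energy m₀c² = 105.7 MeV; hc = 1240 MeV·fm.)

Total energy E = KE + m₀c² = 289.0 + 105.7 = 394.7 MeV.
(pc)² = E² − (m₀c²)² = (394.7)² − (105.7)² = 1.446 × 10⁵ MeV², so pc = 380.3 MeV.
λ = hc/(pc) = 1240 MeV·fm / 380.3 MeV = 3.26 fm.

λ = 3.26 fm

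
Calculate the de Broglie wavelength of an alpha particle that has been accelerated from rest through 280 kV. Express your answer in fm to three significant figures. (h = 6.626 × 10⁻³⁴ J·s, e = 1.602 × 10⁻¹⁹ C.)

λ = 19.2 fm

KE = 2eV = 2 × 1.602 × 10⁻¹⁹ × 2.800 × 10⁵ = 8.971 × 10⁻¹⁴ J.
p = √(2mKE) = √(2 × 6.645 × 10⁻²⁷ × 8.971 × 10⁻¹⁴) = 3.453 × 10⁻²⁰ kg·m/s.
λ = h/p = 6.626 × 10⁻³⁴ / 3.453 × 10⁻²⁰ = 1.92 × 10⁻¹⁴ m = 19.2 fm.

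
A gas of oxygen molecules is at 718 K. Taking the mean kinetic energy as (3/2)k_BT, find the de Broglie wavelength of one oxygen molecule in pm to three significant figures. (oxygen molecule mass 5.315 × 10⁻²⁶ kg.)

KE = (3/2)k_BT = 1.5 × 1.381 × 10⁻²³ × 718 = 1.487 × 10⁻²⁰ J.
p = √(2mKE) = √(2 × 5.315 × 10⁻²⁶ × 1.487 × 10⁻²⁰) = 3.976 × 10⁻²³ kg·m/s.
λ = h/p = 1.67 × 10⁻¹¹ m = 16.7 pm.

λ = 16.7 pm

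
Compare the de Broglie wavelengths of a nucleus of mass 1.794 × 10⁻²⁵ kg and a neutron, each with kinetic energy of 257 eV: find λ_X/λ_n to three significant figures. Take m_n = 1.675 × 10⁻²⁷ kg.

λ_X/λ_n = 0.0966

At fixed KE, p = √(2mKE) so λ = h/p ∝ 1/√m.
λ_X/λ_n = √(m_n/m_X) = √(1.675 × 10⁻²⁷/1.794 × 10⁻²⁵) = √(9.337 × 10⁻³) = 0.0966.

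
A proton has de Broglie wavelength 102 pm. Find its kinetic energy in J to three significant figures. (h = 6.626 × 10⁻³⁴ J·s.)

KE = 1.26 × 10⁻²⁰ J

p = h/λ = 6.626 × 10⁻³⁴ / 1.020 × 10⁻¹⁰ = 6.496 × 10⁻²⁴ kg·m/s.
KE = p²/(2m) = (6.496 × 10⁻²⁴)² / (2 × 1.673 × 10⁻²⁷) = 1.261 × 10⁻²⁰ J = 1.26 × 10⁻²⁰ J.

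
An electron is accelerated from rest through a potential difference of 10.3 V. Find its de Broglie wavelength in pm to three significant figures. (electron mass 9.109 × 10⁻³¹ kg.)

λ = 382 pm

KE = eV = 1.602 × 10⁻¹⁹ × 10.30 = 1.650 × 10⁻¹⁸ J.
p = √(2mKE) = √(2 × 9.109 × 10⁻³¹ × 1.650 × 10⁻¹⁸) = 1.734 × 10⁻²⁴ kg·m/s.
λ = h/p = 6.626 × 10⁻³⁴ / 1.734 × 10⁻²⁴ = 3.82 × 10⁻¹⁰ m = 382 pm.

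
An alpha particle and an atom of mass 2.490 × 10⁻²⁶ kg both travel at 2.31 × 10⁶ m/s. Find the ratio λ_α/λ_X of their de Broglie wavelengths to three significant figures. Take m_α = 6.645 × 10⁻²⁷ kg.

λ_α/λ_X = 3.75

At fixed v, p = mv so λ = h/(mv) ∝ 1/m.
λ_α/λ_X = m_X/m_α = 2.490 × 10⁻²⁶/6.645 × 10⁻²⁷ = 3.75.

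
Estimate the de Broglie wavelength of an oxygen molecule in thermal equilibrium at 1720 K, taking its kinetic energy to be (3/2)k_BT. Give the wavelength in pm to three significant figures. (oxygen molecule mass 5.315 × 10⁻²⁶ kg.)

λ = 10.8 pm

KE = (3/2)k_BT = 1.5 × 1.381 × 10⁻²³ × 1720 = 3.563 × 10⁻²⁰ J.
p = √(2mKE) = √(2 × 5.315 × 10⁻²⁶ × 3.563 × 10⁻²⁰) = 6.154 × 10⁻²³ kg·m/s.
λ = h/p = 1.08 × 10⁻¹¹ m = 10.8 pm.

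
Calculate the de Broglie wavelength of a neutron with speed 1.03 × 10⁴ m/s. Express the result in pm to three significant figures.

λ = 38.4 pm

p = mv = 1.675 × 10⁻²⁷ × 1.03 × 10⁴ = 1.725 × 10⁻²³ kg·m/s.
λ = h/p = 6.626 × 10⁻³⁴ / 1.725 × 10⁻²³ = 3.84 × 10⁻¹¹ m = 38.4 pm.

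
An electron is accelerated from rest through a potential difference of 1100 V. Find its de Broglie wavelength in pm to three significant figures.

λ = 37.0 pm

KE = eV = 1.602 × 10⁻¹⁹ × 1100 = 1.762 × 10⁻¹⁶ J.
p = √(2mKE) = √(2 × 9.109 × 10⁻³¹ × 1.762 × 10⁻¹⁶) = 1.792 × 10⁻²³ kg·m/s.
λ = h/p = 6.626 × 10⁻³⁴ / 1.792 × 10⁻²³ = 3.70 × 10⁻¹¹ m = 37.0 pm.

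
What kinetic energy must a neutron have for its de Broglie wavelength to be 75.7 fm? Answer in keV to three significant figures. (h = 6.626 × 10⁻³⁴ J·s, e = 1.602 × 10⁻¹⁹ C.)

p = h/λ = 6.626 × 10⁻³⁴ / 7.570 × 10⁻¹⁴ = 8.753 × 10⁻²¹ kg·m/s.
KE = p²/(2m) = (8.753 × 10⁻²¹)² / (2 × 1.675 × 10⁻²⁷) = 2.287 × 10⁻¹⁴ J = 143 keV.

KE = 143 keV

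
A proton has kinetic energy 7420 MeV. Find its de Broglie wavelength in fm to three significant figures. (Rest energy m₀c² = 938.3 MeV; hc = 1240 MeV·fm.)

λ = 0.149 fm

Total energy E = KE + m₀c² = 7420 + 938.3 = 8358.3 MeV.
(pc)² = E² − (m₀c²)² = (8358.3)² − (938.3)² = 6.898 × 10⁷ MeV², so pc = 8305 MeV.
λ = hc/(pc) = 1240 MeV·fm / 8305 MeV = 0.149 fm.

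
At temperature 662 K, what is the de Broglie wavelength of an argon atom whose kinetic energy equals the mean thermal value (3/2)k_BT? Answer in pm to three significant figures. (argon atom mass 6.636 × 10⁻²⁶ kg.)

KE = (3/2)k_BT = 1.5 × 1.381 × 10⁻²³ × 662 = 1.371 × 10⁻²⁰ J.
p = √(2mKE) = √(2 × 6.636 × 10⁻²⁶ × 1.371 × 10⁻²⁰) = 4.266 × 10⁻²³ kg·m/s.
λ = h/p = 1.55 × 10⁻¹¹ m = 15.5 pm.

λ = 15.5 pm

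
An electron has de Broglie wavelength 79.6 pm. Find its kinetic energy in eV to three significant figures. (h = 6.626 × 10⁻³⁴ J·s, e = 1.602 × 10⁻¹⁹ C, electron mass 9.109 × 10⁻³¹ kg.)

KE = 237 eV

p = h/λ = 6.626 × 10⁻³⁴ / 7.960 × 10⁻¹¹ = 8.324 × 10⁻²⁴ kg·m/s.
KE = p²/(2m) = (8.324 × 10⁻²⁴)² / (2 × 9.109 × 10⁻³¹) = 3.803 × 10⁻¹⁷ J = 237 eV.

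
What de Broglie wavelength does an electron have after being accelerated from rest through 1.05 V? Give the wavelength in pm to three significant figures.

λ = 1200 pm

KE = eV = 1.602 × 10⁻¹⁹ × 1.050 = 1.682 × 10⁻¹⁹ J.
p = √(2mKE) = √(2 × 9.109 × 10⁻³¹ × 1.682 × 10⁻¹⁹) = 5.536 × 10⁻²⁵ kg·m/s.
λ = h/p = 6.626 × 10⁻³⁴ / 5.536 × 10⁻²⁵ = 1.20 × 10⁻⁹ m = 1200 pm.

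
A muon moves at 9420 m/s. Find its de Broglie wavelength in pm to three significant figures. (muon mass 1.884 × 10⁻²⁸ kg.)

λ = 373 pm

p = mv = 1.884 × 10⁻²⁸ × 9420 = 1.775 × 10⁻²⁴ kg·m/s.
λ = h/p = 6.626 × 10⁻³⁴ / 1.775 × 10⁻²⁴ = 3.73 × 10⁻¹⁰ m = 373 pm.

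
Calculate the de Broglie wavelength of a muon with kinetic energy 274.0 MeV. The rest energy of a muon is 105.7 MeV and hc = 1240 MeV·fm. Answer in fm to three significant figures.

Total energy E = KE + m₀c² = 274.0 + 105.7 = 379.7 MeV.
(pc)² = E² − (m₀c²)² = (379.7)² − (105.7)² = 1.330 × 10⁵ MeV², so pc = 364.7 MeV.
λ = hc/(pc) = 1240 MeV·fm / 364.7 MeV = 3.40 fm.

λ = 3.40 fm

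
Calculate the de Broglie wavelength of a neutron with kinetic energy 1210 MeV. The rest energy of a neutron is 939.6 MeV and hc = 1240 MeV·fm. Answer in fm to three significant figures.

Total energy E = KE + m₀c² = 1210 + 939.6 = 2149.6 MeV.
(pc)² = E² − (m₀c²)² = (2149.6)² − (939.6)² = 3.738 × 10⁶ MeV², so pc = 1933 MeV.
λ = hc/(pc) = 1240 MeV·fm / 1933 MeV = 0.641 fm.

λ = 0.641 fm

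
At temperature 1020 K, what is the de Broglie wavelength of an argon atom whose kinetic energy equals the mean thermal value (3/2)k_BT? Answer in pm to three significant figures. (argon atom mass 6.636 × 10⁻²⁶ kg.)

λ = 12.5 pm

KE = (3/2)k_BT = 1.5 × 1.381 × 10⁻²³ × 1020 = 2.113 × 10⁻²⁰ J.
p = √(2mKE) = √(2 × 6.636 × 10⁻²⁶ × 2.113 × 10⁻²⁰) = 5.296 × 10⁻²³ kg·m/s.
λ = h/p = 1.25 × 10⁻¹¹ m = 12.5 pm.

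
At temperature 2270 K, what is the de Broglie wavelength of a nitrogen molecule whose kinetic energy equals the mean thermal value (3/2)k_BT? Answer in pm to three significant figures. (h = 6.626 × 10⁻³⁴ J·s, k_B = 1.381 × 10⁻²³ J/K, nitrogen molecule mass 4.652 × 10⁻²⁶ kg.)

KE = (3/2)k_BT = 1.5 × 1.381 × 10⁻²³ × 2270 = 4.702 × 10⁻²⁰ J.
p = √(2mKE) = √(2 × 4.652 × 10⁻²⁶ × 4.702 × 10⁻²⁰) = 6.614 × 10⁻²³ kg·m/s.
λ = h/p = 1.00 × 10⁻¹¹ m = 10.0 pm.

λ = 10.0 pm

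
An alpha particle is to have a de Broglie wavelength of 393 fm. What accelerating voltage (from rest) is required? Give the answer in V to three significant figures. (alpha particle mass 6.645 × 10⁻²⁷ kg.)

p = h/λ = 6.626 × 10⁻³⁴ / 3.930 × 10⁻¹³ = 1.686 × 10⁻²¹ kg·m/s.
KE = p²/(2m) = 2.139 × 10⁻¹⁶ J.
V = KE/2e = 2.139 × 10⁻¹⁶ / (2 × 1.602 × 10⁻¹⁹) = 668 V.

V = 668 V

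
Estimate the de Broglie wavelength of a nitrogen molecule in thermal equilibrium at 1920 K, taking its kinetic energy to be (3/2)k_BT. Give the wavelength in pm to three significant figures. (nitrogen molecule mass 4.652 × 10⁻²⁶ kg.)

KE = (3/2)k_BT = 1.5 × 1.381 × 10⁻²³ × 1920 = 3.977 × 10⁻²⁰ J.
p = √(2mKE) = √(2 × 4.652 × 10⁻²⁶ × 3.977 × 10⁻²⁰) = 6.083 × 10⁻²³ kg·m/s.
λ = h/p = 1.09 × 10⁻¹¹ m = 10.9 pm.

λ = 10.9 pm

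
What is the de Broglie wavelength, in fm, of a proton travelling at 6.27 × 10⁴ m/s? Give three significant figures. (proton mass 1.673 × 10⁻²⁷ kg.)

λ = 6320 fm

p = mv = 1.673 × 10⁻²⁷ × 6.27 × 10⁴ = 1.049 × 10⁻²² kg·m/s.
λ = h/p = 6.626 × 10⁻³⁴ / 1.049 × 10⁻²² = 6.32 × 10⁻¹² m = 6320 fm.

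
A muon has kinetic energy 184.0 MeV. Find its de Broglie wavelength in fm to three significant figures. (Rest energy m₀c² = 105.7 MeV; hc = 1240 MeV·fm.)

λ = 4.60 fm

Total energy E = KE + m₀c² = 184.0 + 105.7 = 289.7 MeV.
(pc)² = E² − (m₀c²)² = (289.7)² − (105.7)² = 7.275 × 10⁴ MeV², so pc = 269.7 MeV.
λ = hc/(pc) = 1240 MeV·fm / 269.7 MeV = 4.60 fm.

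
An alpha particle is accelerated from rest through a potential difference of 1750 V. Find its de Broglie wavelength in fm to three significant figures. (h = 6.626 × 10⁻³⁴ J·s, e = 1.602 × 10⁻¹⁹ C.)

λ = 243 fm

KE = 2eV = 2 × 1.602 × 10⁻¹⁹ × 1750 = 5.607 × 10⁻¹⁶ J.
p = √(2mKE) = √(2 × 6.645 × 10⁻²⁷ × 5.607 × 10⁻¹⁶) = 2.730 × 10⁻²¹ kg·m/s.
λ = h/p = 6.626 × 10⁻³⁴ / 2.730 × 10⁻²¹ = 2.43 × 10⁻¹³ m = 243 fm.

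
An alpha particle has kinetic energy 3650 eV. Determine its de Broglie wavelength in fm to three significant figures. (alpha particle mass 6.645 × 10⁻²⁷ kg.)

KE = 3650 eV = 5.847 × 10⁻¹⁶ J.
p = √(2mKE) = √(2 × 6.645 × 10⁻²⁷ × 5.847 × 10⁻¹⁶) = 2.788 × 10⁻²¹ kg·m/s.
λ = h/p = 6.626 × 10⁻³⁴ / 2.788 × 10⁻²¹ = 2.38 × 10⁻¹³ m = 238 fm.

λ = 238 fm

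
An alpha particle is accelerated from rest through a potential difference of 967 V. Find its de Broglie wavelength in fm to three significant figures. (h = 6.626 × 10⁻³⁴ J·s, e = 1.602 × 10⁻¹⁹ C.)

KE = 2eV = 2 × 1.602 × 10⁻¹⁹ × 967.0 = 3.098 × 10⁻¹⁶ J.
p = √(2mKE) = √(2 × 6.645 × 10⁻²⁷ × 3.098 × 10⁻¹⁶) = 2.029 × 10⁻²¹ kg·m/s.
λ = h/p = 6.626 × 10⁻³⁴ / 2.029 × 10⁻²¹ = 3.27 × 10⁻¹³ m = 327 fm.

λ = 327 fm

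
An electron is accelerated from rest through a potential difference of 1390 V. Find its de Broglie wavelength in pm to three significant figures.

λ = 32.9 pm

KE = eV = 1.602 × 10⁻¹⁹ × 1390 = 2.227 × 10⁻¹⁶ J.
p = √(2mKE) = √(2 × 9.109 × 10⁻³¹ × 2.227 × 10⁻¹⁶) = 2.014 × 10⁻²³ kg·m/s.
λ = h/p = 6.626 × 10⁻³⁴ / 2.014 × 10⁻²³ = 3.29 × 10⁻¹¹ m = 32.9 pm.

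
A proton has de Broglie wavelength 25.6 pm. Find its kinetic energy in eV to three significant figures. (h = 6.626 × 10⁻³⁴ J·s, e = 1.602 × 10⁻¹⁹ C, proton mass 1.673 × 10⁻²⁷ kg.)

p = h/λ = 6.626 × 10⁻³⁴ / 2.560 × 10⁻¹¹ = 2.588 × 10⁻²³ kg·m/s.
KE = p²/(2m) = (2.588 × 10⁻²³)² / (2 × 1.673 × 10⁻²⁷) = 2.002 × 10⁻¹⁹ J = 1.25 eV.

KE = 1.25 eV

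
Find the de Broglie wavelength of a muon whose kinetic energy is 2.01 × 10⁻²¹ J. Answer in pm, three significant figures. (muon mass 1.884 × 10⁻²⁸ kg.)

p = √(2mKE) = √(2 × 1.884 × 10⁻²⁸ × 2.010 × 10⁻²¹) = 8.703 × 10⁻²⁵ kg·m/s.
λ = h/p = 6.626 × 10⁻³⁴ / 8.703 × 10⁻²⁵ = 7.61 × 10⁻¹⁰ m = 761 pm.

λ = 761 pm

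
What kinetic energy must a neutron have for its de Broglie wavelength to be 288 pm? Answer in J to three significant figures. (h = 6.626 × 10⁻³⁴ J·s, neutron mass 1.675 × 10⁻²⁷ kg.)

p = h/λ = 6.626 × 10⁻³⁴ / 2.880 × 10⁻¹⁰ = 2.301 × 10⁻²⁴ kg·m/s.
KE = p²/(2m) = (2.301 × 10⁻²⁴)² / (2 × 1.675 × 10⁻²⁷) = 1.580 × 10⁻²¹ J = 1.58 × 10⁻²¹ J.

KE = 1.58 × 10⁻²¹ J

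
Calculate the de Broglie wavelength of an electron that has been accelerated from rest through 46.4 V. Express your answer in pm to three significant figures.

KE = eV = 1.602 × 10⁻¹⁹ × 46.40 = 7.433 × 10⁻¹⁸ J.
p = √(2mKE) = √(2 × 9.109 × 10⁻³¹ × 7.433 × 10⁻¹⁸) = 3.680 × 10⁻²⁴ kg·m/s.
λ = h/p = 6.626 × 10⁻³⁴ / 3.680 × 10⁻²⁴ = 1.80 × 10⁻¹⁰ m = 180 pm.

λ = 180 pm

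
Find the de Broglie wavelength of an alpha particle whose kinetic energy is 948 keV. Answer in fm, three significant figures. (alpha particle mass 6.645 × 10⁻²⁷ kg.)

λ = 14.7 fm

KE = 948 keV = 1.519 × 10⁻¹³ J.
p = √(2mKE) = √(2 × 6.645 × 10⁻²⁷ × 1.519 × 10⁻¹³) = 4.493 × 10⁻²⁰ kg·m/s.
λ = h/p = 6.626 × 10⁻³⁴ / 4.493 × 10⁻²⁰ = 1.47 × 10⁻¹⁴ m = 14.7 fm.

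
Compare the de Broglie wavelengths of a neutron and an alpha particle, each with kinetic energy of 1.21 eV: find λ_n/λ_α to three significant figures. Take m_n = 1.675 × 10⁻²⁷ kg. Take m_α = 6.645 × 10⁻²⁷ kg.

At fixed KE, p = √(2mKE) so λ = h/p ∝ 1/√m.
λ_n/λ_α = √(m_α/m_n) = √(6.645 × 10⁻²⁷/1.675 × 10⁻²⁷) = √(3.967) = 1.99.

λ_n/λ_α = 1.99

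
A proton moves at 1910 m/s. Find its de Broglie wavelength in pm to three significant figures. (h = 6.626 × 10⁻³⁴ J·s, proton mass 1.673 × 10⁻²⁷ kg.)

λ = 207 pm

p = mv = 1.673 × 10⁻²⁷ × 1910 = 3.195 × 10⁻²⁴ kg·m/s.
λ = h/p = 6.626 × 10⁻³⁴ / 3.195 × 10⁻²⁴ = 2.07 × 10⁻¹⁰ m = 207 pm.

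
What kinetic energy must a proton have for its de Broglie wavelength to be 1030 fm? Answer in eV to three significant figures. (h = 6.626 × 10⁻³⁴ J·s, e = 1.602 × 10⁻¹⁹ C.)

p = h/λ = 6.626 × 10⁻³⁴ / 1.030 × 10⁻¹² = 6.433 × 10⁻²² kg·m/s.
KE = p²/(2m) = (6.433 × 10⁻²²)² / (2 × 1.673 × 10⁻²⁷) = 1.237 × 10⁻¹⁶ J = 772 eV.

KE = 772 eV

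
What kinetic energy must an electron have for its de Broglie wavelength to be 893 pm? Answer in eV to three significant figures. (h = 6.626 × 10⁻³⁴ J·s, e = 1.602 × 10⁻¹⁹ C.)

KE = 1.89 eV

p = h/λ = 6.626 × 10⁻³⁴ / 8.930 × 10⁻¹⁰ = 7.420 × 10⁻²⁵ kg·m/s.
KE = p²/(2m) = (7.420 × 10⁻²⁵)² / (2 × 9.109 × 10⁻³¹) = 3.022 × 10⁻¹⁹ J = 1.89 eV.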